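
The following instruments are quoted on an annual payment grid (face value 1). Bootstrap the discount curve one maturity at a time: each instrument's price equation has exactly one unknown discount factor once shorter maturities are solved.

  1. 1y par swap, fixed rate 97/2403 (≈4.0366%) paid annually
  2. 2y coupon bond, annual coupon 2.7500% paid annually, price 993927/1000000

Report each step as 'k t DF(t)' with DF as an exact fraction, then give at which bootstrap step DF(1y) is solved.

step 1 [1y] swap r/1=97/2403: DF=(1 − 97/2403·(0))/(1+97/2403) = 2403/2500 ≈ 0.961200
step 2 [2y] bond c/1=11/400: DF=(993927/1000000 − 11/400·(0.961200))/(1+11/400) = 1177/1250 ≈ 0.941600

1 1 2403/2500
2 2 1177/1250
DF(1y) is solved at step 1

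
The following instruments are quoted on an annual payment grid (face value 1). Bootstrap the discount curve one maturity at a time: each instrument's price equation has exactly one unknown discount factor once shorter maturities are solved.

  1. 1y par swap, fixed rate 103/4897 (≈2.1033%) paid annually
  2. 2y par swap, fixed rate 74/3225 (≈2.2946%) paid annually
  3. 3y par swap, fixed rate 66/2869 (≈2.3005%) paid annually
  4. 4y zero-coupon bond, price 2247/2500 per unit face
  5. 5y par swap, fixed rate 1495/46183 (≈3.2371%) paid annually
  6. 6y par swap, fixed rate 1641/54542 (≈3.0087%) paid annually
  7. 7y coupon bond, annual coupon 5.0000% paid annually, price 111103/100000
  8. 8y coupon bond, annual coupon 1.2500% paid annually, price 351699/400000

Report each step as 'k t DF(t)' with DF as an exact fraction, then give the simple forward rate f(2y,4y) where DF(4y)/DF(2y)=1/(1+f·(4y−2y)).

1 1 4897/5000
2 2 2389/2500
3 3 467/500
4 4 2247/2500
5 5 1701/2000
6 6 8359/10000
7 7 499/625
8 8 989/1250
f(2y,4y) = ((2389/2500)/(2247/2500) − 1)/(2) = 71/2247 ≈ 3.1598%

step 1 [1y] swap r/1=103/4897: DF=(1 − 103/4897·(0))/(1+103/4897) = 4897/5000 ≈ 0.979400
step 2 [2y] swap r/1=74/3225: DF=(1 − 74/3225·(0.979400))/(1+74/3225) = 2389/2500 ≈ 0.955600
step 3 [3y] swap r/1=66/2869: DF=(1 − 66/2869·(0.979400+0.955600))/(1+66/2869) = 467/500 ≈ 0.934000
step 4 [4y] zero: DF = P = 2247/2500 ≈ 0.898800
step 5 [5y] swap r/1=1495/46183: DF=(1 − 1495/46183·(0.979400+0.955600+0.934000+0.898800))/(1+1495/46183) = 1701/2000 ≈ 0.850500
step 6 [6y] swap r/1=1641/54542: DF=(1 − 1641/54542·(0.979400+0.955600+0.934000+0.898800+0.850500))/(1+1641/54542) = 8359/10000 ≈ 0.835900
step 7 [7y] bond c/1=1/20: DF=(111103/100000 − 1/20·(0.979400+0.955600+0.934000+0.898800+0.850500+0.835900))/(1+1/20) = 499/625 ≈ 0.798400
step 8 [8y] bond c/1=1/80: DF=(351699/400000 − 1/80·(0.979400+0.955600+0.934000+0.898800+0.850500+0.835900+0.798400))/(1+1/80) = 989/1250 ≈ 0.791200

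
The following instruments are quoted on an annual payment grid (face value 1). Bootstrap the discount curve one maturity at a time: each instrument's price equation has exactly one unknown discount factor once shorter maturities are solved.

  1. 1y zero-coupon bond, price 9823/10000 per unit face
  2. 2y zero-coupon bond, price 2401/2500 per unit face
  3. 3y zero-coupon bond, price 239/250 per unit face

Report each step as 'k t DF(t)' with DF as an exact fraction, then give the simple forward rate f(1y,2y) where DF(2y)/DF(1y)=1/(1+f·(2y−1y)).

1 1 9823/10000
2 2 2401/2500
3 3 239/250
f(1y,2y) = ((9823/10000)/(2401/2500) − 1)/(1) = 219/9604 ≈ 2.2803%

step 1 [1y] zero: DF = P = 9823/10000 ≈ 0.982300
step 2 [2y] zero: DF = P = 2401/2500 ≈ 0.960400
step 3 [3y] zero: DF = P = 239/250 ≈ 0.956000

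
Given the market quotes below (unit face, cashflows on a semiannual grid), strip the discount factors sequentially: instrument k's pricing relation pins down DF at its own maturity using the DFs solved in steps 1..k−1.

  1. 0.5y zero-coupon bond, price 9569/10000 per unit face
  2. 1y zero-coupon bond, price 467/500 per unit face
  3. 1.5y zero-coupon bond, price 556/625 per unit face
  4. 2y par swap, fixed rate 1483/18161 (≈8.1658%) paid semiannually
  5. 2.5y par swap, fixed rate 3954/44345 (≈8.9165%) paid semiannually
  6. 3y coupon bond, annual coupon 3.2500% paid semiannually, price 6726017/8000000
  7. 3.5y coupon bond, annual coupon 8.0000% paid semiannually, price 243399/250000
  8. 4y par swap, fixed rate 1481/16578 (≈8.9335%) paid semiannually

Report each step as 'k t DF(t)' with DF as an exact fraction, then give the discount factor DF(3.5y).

step 1 [0.5y] zero: DF = P = 9569/10000 ≈ 0.956900
step 2 [1y] zero: DF = P = 467/500 ≈ 0.934000
step 3 [1.5y] zero: DF = P = 556/625 ≈ 0.889600
step 4 [2y] swap r/2=1483/36322: DF=(1 − 1483/36322·(0.956900+0.934000+0.889600))/(1+1483/36322) = 8517/10000 ≈ 0.851700
step 5 [2.5y] swap r/2=1977/44345: DF=(1 − 1977/44345·(0.956900+0.934000+0.889600+0.851700))/(1+1977/44345) = 8023/10000 ≈ 0.802300
step 6 [3y] bond c/2=13/800: DF=(6726017/8000000 − 13/800·(0.956900+0.934000+0.889600+0.851700+0.802300))/(1+13/800) = 1891/2500 ≈ 0.756400
step 7 [3.5y] bond c/2=1/25: DF=(243399/250000 − 1/25·(0.956900+0.934000+0.889600+0.851700+0.802300+0.756400))/(1+1/25) = 1473/2000 ≈ 0.736500
step 8 [4y] swap r/2=1481/33156: DF=(1 − 1481/33156·(0.956900+0.934000+0.889600+0.851700+0.802300+0.756400+0.736500))/(1+1481/33156) = 3519/5000 ≈ 0.703800

1 1/2 9569/10000
2 1 467/500
3 3/2 556/625
4 2 8517/10000
5 5/2 8023/10000
6 3 1891/2500
7 7/2 1473/2000
8 4 3519/5000
DF(3.5y) = 1473/2000 ≈ 0.736500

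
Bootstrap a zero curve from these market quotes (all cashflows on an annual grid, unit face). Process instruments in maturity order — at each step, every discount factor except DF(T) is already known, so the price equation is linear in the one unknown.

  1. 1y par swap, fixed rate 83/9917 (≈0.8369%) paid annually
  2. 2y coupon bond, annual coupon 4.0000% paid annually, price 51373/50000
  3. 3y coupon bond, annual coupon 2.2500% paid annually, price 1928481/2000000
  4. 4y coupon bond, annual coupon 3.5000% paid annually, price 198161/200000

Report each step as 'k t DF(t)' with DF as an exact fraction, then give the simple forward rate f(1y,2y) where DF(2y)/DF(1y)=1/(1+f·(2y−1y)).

step 1 [1y] swap r/1=83/9917: DF=(1 − 83/9917·(0))/(1+83/9917) = 9917/10000 ≈ 0.991700
step 2 [2y] bond c/1=1/25: DF=(51373/50000 − 1/25·(0.991700))/(1+1/25) = 4749/5000 ≈ 0.949800
step 3 [3y] bond c/1=9/400: DF=(1928481/2000000 − 9/400·(0.991700+0.949800))/(1+9/400) = 9003/10000 ≈ 0.900300
step 4 [4y] bond c/1=7/200: DF=(198161/200000 − 7/200·(0.991700+0.949800+0.900300))/(1+7/200) = 2153/2500 ≈ 0.861200

1 1 9917/10000
2 2 4749/5000
3 3 9003/10000
4 4 2153/2500
f(1y,2y) = ((9917/10000)/(4749/5000) − 1)/(1) = 419/9498 ≈ 4.4115%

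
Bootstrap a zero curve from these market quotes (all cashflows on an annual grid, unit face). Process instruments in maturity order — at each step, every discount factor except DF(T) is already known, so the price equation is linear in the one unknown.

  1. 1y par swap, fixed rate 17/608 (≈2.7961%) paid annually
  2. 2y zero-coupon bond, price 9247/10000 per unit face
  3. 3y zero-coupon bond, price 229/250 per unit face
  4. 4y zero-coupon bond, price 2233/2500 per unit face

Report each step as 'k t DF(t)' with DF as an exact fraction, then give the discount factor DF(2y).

1 1 608/625
2 2 9247/10000
3 3 229/250
4 4 2233/2500
DF(2y) = 9247/10000 ≈ 0.924700

step 1 [1y] swap r/1=17/608: DF=(1 − 17/608·(0))/(1+17/608) = 608/625 ≈ 0.972800
step 2 [2y] zero: DF = P = 9247/10000 ≈ 0.924700
step 3 [3y] zero: DF = P = 229/250 ≈ 0.916000
step 4 [4y] zero: DF = P = 2233/2500 ≈ 0.893200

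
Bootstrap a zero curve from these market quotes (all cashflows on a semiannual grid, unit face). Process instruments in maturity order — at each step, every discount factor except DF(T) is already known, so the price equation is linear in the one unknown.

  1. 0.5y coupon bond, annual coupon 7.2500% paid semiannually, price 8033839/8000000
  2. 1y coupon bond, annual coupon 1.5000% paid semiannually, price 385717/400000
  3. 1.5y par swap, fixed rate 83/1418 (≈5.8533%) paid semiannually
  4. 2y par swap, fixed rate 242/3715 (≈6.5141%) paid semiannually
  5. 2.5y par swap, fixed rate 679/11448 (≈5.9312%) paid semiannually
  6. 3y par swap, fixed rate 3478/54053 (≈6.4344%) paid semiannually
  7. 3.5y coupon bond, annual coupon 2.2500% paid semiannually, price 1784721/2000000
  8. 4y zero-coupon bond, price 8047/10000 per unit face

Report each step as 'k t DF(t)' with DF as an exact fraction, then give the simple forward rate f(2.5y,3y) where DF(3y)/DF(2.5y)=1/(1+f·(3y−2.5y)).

step 1 [0.5y] bond c/2=29/800: DF=(8033839/8000000 − 29/800·(0))/(1+29/800) = 9691/10000 ≈ 0.969100
step 2 [1y] bond c/2=3/400: DF=(385717/400000 − 3/400·(0.969100))/(1+3/400) = 9499/10000 ≈ 0.949900
step 3 [1.5y] swap r/2=83/2836: DF=(1 − 83/2836·(0.969100+0.949900))/(1+83/2836) = 917/1000 ≈ 0.917000
step 4 [2y] swap r/2=121/3715: DF=(1 − 121/3715·(0.969100+0.949900+0.917000))/(1+121/3715) = 879/1000 ≈ 0.879000
step 5 [2.5y] swap r/2=679/22896: DF=(1 − 679/22896·(0.969100+0.949900+0.917000+0.879000))/(1+679/22896) = 4321/5000 ≈ 0.864200
step 6 [3y] swap r/2=1739/54053: DF=(1 − 1739/54053·(0.969100+0.949900+0.917000+0.879000+0.864200))/(1+1739/54053) = 8261/10000 ≈ 0.826100
step 7 [3.5y] bond c/2=9/800: DF=(1784721/2000000 − 9/800·(0.969100+0.949900+0.917000+0.879000+0.864200+0.826100))/(1+9/800) = 8223/10000 ≈ 0.822300
step 8 [4y] zero: DF = P = 8047/10000 ≈ 0.804700

1 1/2 9691/10000
2 1 9499/10000
3 3/2 917/1000
4 2 879/1000
5 5/2 4321/5000
6 3 8261/10000
7 7/2 8223/10000
8 4 8047/10000
f(2.5y,3y) = ((4321/5000)/(8261/10000) − 1)/(1/2) = 762/8261 ≈ 9.2241%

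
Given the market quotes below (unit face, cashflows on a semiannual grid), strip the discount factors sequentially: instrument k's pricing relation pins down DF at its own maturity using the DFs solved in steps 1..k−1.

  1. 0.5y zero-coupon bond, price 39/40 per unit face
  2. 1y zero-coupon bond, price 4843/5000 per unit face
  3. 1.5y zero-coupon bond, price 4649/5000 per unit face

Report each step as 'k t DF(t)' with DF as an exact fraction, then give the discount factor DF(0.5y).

1 1/2 39/40
2 1 4843/5000
3 3/2 4649/5000
DF(0.5y) = 39/40 ≈ 0.975000

step 1 [0.5y] zero: DF = P = 39/40 ≈ 0.975000
step 2 [1y] zero: DF = P = 4843/5000 ≈ 0.968600
step 3 [1.5y] zero: DF = P = 4649/5000 ≈ 0.929800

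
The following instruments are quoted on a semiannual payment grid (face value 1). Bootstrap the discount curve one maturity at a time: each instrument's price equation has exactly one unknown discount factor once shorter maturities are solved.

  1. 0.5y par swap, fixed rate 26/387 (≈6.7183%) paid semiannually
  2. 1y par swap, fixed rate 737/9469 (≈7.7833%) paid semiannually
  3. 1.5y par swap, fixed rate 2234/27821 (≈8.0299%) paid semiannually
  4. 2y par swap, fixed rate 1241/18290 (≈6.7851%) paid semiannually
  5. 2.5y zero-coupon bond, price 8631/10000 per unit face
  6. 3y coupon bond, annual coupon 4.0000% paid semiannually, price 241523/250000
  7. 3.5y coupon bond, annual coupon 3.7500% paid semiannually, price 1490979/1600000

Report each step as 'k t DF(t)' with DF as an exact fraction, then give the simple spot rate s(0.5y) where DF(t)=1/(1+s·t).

1 1/2 387/400
2 1 9263/10000
3 3/2 8883/10000
4 2 8759/10000
5 5/2 8631/10000
6 3 1717/2000
7 7/2 8157/10000
s(0.5y) = (1/(387/400) − 1)/(1/2) = 26/387 ≈ 6.7183%

step 1 [0.5y] swap r/2=13/387: DF=(1 − 13/387·(0))/(1+13/387) = 387/400 ≈ 0.967500
step 2 [1y] swap r/2=737/18938: DF=(1 − 737/18938·(0.967500))/(1+737/18938) = 9263/10000 ≈ 0.926300
step 3 [1.5y] swap r/2=1117/27821: DF=(1 − 1117/27821·(0.967500+0.926300))/(1+1117/27821) = 8883/10000 ≈ 0.888300
step 4 [2y] swap r/2=1241/36580: DF=(1 − 1241/36580·(0.967500+0.926300+0.888300))/(1+1241/36580) = 8759/10000 ≈ 0.875900
step 5 [2.5y] zero: DF = P = 8631/10000 ≈ 0.863100
step 6 [3y] bond c/2=1/50: DF=(241523/250000 − 1/50·(0.967500+0.926300+0.888300+0.875900+0.863100))/(1+1/50) = 1717/2000 ≈ 0.858500
step 7 [3.5y] bond c/2=3/160: DF=(1490979/1600000 − 3/160·(0.967500+0.926300+0.888300+0.875900+0.863100+0.858500))/(1+3/160) = 8157/10000 ≈ 0.815700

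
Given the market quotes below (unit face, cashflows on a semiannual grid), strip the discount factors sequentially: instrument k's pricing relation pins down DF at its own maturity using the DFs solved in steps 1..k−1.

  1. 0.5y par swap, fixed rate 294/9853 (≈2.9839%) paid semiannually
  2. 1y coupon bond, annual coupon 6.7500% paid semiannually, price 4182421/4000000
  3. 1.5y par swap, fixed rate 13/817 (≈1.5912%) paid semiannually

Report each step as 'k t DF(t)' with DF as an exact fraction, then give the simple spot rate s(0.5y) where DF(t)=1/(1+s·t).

step 1 [0.5y] swap r/2=147/9853: DF=(1 − 147/9853·(0))/(1+147/9853) = 9853/10000 ≈ 0.985300
step 2 [1y] bond c/2=27/800: DF=(4182421/4000000 − 27/800·(0.985300))/(1+27/800) = 9793/10000 ≈ 0.979300
step 3 [1.5y] swap r/2=13/1634: DF=(1 − 13/1634·(0.985300+0.979300))/(1+13/1634) = 4883/5000 ≈ 0.976600

1 1/2 9853/10000
2 1 9793/10000
3 3/2 4883/5000
s(0.5y) = (1/(9853/10000) − 1)/(1/2) = 294/9853 ≈ 2.9839%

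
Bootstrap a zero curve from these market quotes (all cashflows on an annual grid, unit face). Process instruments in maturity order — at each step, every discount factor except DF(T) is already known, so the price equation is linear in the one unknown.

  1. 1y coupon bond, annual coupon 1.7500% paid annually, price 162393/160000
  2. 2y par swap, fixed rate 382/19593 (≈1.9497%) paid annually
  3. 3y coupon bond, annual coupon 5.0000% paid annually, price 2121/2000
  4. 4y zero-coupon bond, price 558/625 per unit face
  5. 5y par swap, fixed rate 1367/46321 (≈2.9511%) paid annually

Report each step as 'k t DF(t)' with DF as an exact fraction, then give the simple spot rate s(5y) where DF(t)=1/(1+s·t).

1 1 399/400
2 2 4809/5000
3 3 9167/10000
4 4 558/625
5 5 8633/10000
s(5y) = (1/(8633/10000) − 1)/(5) = 1367/43165 ≈ 3.1669%

step 1 [1y] bond c/1=7/400: DF=(162393/160000 − 7/400·(0))/(1+7/400) = 399/400 ≈ 0.997500
step 2 [2y] swap r/1=382/19593: DF=(1 − 382/19593·(0.997500))/(1+382/19593) = 4809/5000 ≈ 0.961800
step 3 [3y] bond c/1=1/20: DF=(2121/2000 − 1/20·(0.997500+0.961800))/(1+1/20) = 9167/10000 ≈ 0.916700
step 4 [4y] zero: DF = P = 558/625 ≈ 0.892800
step 5 [5y] swap r/1=1367/46321: DF=(1 − 1367/46321·(0.997500+0.961800+0.916700+0.892800))/(1+1367/46321) = 8633/10000 ≈ 0.863300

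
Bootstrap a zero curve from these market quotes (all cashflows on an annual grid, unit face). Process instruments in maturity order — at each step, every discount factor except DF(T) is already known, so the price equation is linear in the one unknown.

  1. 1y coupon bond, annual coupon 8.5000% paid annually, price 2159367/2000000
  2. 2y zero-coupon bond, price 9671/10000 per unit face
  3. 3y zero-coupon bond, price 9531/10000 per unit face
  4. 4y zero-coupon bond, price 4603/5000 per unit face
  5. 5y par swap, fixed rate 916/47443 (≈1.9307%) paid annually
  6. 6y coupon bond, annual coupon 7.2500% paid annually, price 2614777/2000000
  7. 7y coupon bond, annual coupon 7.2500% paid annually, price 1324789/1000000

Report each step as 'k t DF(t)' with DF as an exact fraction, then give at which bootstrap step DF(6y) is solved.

step 1 [1y] bond c/1=17/200: DF=(2159367/2000000 − 17/200·(0))/(1+17/200) = 9951/10000 ≈ 0.995100
step 2 [2y] zero: DF = P = 9671/10000 ≈ 0.967100
step 3 [3y] zero: DF = P = 9531/10000 ≈ 0.953100
step 4 [4y] zero: DF = P = 4603/5000 ≈ 0.920600
step 5 [5y] swap r/1=916/47443: DF=(1 − 916/47443·(0.995100+0.967100+0.953100+0.920600))/(1+916/47443) = 2271/2500 ≈ 0.908400
step 6 [6y] bond c/1=29/400: DF=(2614777/2000000 − 29/400·(0.995100+0.967100+0.953100+0.920600+0.908400))/(1+29/400) = 8983/10000 ≈ 0.898300
step 7 [7y] bond c/1=29/400: DF=(1324789/1000000 − 29/400·(0.995100+0.967100+0.953100+0.920600+0.908400+0.898300))/(1+29/400) = 4269/5000 ≈ 0.853800

1 1 9951/10000
2 2 9671/10000
3 3 9531/10000
4 4 4603/5000
5 5 2271/2500
6 6 8983/10000
7 7 4269/5000
DF(6y) is solved at step 6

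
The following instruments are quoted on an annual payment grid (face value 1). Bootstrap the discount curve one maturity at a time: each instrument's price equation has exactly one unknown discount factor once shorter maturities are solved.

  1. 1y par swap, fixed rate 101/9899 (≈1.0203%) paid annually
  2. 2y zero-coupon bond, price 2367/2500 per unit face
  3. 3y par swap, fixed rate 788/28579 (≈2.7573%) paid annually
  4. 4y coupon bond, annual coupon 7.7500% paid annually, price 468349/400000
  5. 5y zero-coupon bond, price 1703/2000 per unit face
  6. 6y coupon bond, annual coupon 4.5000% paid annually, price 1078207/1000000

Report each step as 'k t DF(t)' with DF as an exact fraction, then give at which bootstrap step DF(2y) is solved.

step 1 [1y] swap r/1=101/9899: DF=(1 − 101/9899·(0))/(1+101/9899) = 9899/10000 ≈ 0.989900
step 2 [2y] zero: DF = P = 2367/2500 ≈ 0.946800
step 3 [3y] swap r/1=788/28579: DF=(1 − 788/28579·(0.989900+0.946800))/(1+788/28579) = 2303/2500 ≈ 0.921200
step 4 [4y] bond c/1=31/400: DF=(468349/400000 − 31/400·(0.989900+0.946800+0.921200))/(1+31/400) = 8811/10000 ≈ 0.881100
step 5 [5y] zero: DF = P = 1703/2000 ≈ 0.851500
step 6 [6y] bond c/1=9/200: DF=(1078207/1000000 − 9/200·(0.989900+0.946800+0.921200+0.881100+0.851500))/(1+9/200) = 8341/10000 ≈ 0.834100

1 1 9899/10000
2 2 2367/2500
3 3 2303/2500
4 4 8811/10000
5 5 1703/2000
6 6 8341/10000
DF(2y) is solved at step 2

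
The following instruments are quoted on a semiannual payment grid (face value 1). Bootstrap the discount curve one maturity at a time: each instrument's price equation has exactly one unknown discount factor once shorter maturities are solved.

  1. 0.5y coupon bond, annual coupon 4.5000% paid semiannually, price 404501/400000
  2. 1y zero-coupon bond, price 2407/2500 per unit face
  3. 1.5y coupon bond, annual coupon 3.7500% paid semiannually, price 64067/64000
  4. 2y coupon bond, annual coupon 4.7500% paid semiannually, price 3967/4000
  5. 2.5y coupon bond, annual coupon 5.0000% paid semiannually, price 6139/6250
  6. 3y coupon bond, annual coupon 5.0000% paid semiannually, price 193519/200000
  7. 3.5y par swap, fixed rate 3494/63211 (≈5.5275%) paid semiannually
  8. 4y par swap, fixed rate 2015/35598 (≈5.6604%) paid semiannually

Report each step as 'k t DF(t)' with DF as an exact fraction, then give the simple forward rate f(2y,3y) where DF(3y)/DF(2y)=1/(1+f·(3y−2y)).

step 1 [0.5y] bond c/2=9/400: DF=(404501/400000 − 9/400·(0))/(1+9/400) = 989/1000 ≈ 0.989000
step 2 [1y] zero: DF = P = 2407/2500 ≈ 0.962800
step 3 [1.5y] bond c/2=3/160: DF=(64067/64000 − 3/160·(0.989000+0.962800))/(1+3/160) = 9467/10000 ≈ 0.946700
step 4 [2y] bond c/2=19/800: DF=(3967/4000 − 19/800·(0.989000+0.962800+0.946700))/(1+19/800) = 1803/2000 ≈ 0.901500
step 5 [2.5y] bond c/2=1/40: DF=(6139/6250 − 1/40·(0.989000+0.962800+0.946700+0.901500))/(1+1/40) = 541/625 ≈ 0.865600
step 6 [3y] bond c/2=1/40: DF=(193519/200000 − 1/40·(0.989000+0.962800+0.946700+0.901500+0.865600))/(1+1/40) = 4151/5000 ≈ 0.830200
step 7 [3.5y] swap r/2=1747/63211: DF=(1 − 1747/63211·(0.989000+0.962800+0.946700+0.901500+0.865600+0.830200))/(1+1747/63211) = 8253/10000 ≈ 0.825300
step 8 [4y] swap r/2=2015/71196: DF=(1 − 2015/71196·(0.989000+0.962800+0.946700+0.901500+0.865600+0.830200+0.825300))/(1+2015/71196) = 1597/2000 ≈ 0.798500

1 1/2 989/1000
2 1 2407/2500
3 3/2 9467/10000
4 2 1803/2000
5 5/2 541/625
6 3 4151/5000
7 7/2 8253/10000
8 4 1597/2000
f(2y,3y) = ((1803/2000)/(4151/5000) − 1)/(1) = 713/8302 ≈ 8.5883%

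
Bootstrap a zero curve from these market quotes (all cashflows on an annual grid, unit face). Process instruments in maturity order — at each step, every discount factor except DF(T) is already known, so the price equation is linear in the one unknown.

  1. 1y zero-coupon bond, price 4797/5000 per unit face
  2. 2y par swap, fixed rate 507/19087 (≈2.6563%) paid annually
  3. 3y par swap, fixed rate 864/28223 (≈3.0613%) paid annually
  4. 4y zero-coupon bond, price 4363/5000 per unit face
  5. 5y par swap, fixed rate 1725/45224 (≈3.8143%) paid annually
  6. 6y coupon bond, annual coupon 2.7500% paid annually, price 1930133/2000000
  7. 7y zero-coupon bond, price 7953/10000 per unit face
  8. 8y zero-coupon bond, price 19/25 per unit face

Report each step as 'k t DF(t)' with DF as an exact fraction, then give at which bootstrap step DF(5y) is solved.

1 1 4797/5000
2 2 9493/10000
3 3 571/625
4 4 4363/5000
5 5 331/400
6 6 4091/5000
7 7 7953/10000
8 8 19/25
DF(5y) is solved at step 5

step 1 [1y] zero: DF = P = 4797/5000 ≈ 0.959400
step 2 [2y] swap r/1=507/19087: DF=(1 − 507/19087·(0.959400))/(1+507/19087) = 9493/10000 ≈ 0.949300
step 3 [3y] swap r/1=864/28223: DF=(1 − 864/28223·(0.959400+0.949300))/(1+864/28223) = 571/625 ≈ 0.913600
step 4 [4y] zero: DF = P = 4363/5000 ≈ 0.872600
step 5 [5y] swap r/1=1725/45224: DF=(1 − 1725/45224·(0.959400+0.949300+0.913600+0.872600))/(1+1725/45224) = 331/400 ≈ 0.827500
step 6 [6y] bond c/1=11/400: DF=(1930133/2000000 − 11/400·(0.959400+0.949300+0.913600+0.872600+0.827500))/(1+11/400) = 4091/5000 ≈ 0.818200
step 7 [7y] zero: DF = P = 7953/10000 ≈ 0.795300
step 8 [8y] zero: DF = P = 19/25 ≈ 0.760000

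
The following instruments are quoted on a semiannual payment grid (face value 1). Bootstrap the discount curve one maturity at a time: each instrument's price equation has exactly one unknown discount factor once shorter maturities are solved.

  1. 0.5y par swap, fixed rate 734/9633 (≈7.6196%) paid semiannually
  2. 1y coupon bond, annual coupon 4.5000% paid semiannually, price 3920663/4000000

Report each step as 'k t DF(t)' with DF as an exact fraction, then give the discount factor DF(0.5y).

1 1/2 9633/10000
2 1 4687/5000
DF(0.5y) = 9633/10000 ≈ 0.963300

step 1 [0.5y] swap r/2=367/9633: DF=(1 − 367/9633·(0))/(1+367/9633) = 9633/10000 ≈ 0.963300
step 2 [1y] bond c/2=9/400: DF=(3920663/4000000 − 9/400·(0.963300))/(1+9/400) = 4687/5000 ≈ 0.937400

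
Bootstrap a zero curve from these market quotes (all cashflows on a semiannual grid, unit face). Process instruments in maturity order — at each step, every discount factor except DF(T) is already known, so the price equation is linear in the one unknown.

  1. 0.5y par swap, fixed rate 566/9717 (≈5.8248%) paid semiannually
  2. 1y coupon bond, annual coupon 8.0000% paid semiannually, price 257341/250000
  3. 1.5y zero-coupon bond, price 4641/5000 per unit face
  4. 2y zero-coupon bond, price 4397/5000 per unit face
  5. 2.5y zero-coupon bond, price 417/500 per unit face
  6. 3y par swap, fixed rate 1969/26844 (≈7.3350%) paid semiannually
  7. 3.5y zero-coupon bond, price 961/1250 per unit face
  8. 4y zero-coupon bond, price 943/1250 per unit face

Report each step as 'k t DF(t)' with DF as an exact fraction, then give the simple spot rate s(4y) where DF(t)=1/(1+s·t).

step 1 [0.5y] swap r/2=283/9717: DF=(1 − 283/9717·(0))/(1+283/9717) = 9717/10000 ≈ 0.971700
step 2 [1y] bond c/2=1/25: DF=(257341/250000 − 1/25·(0.971700))/(1+1/25) = 2381/2500 ≈ 0.952400
step 3 [1.5y] zero: DF = P = 4641/5000 ≈ 0.928200
step 4 [2y] zero: DF = P = 4397/5000 ≈ 0.879400
step 5 [2.5y] zero: DF = P = 417/500 ≈ 0.834000
step 6 [3y] swap r/2=1969/53688: DF=(1 − 1969/53688·(0.971700+0.952400+0.928200+0.879400+0.834000))/(1+1969/53688) = 8031/10000 ≈ 0.803100
step 7 [3.5y] zero: DF = P = 961/1250 ≈ 0.768800
step 8 [4y] zero: DF = P = 943/1250 ≈ 0.754400

1 1/2 9717/10000
2 1 2381/2500
3 3/2 4641/5000
4 2 4397/5000
5 5/2 417/500
6 3 8031/10000
7 7/2 961/1250
8 4 943/1250
s(4y) = (1/(943/1250) − 1)/(4) = 307/3772 ≈ 8.1389%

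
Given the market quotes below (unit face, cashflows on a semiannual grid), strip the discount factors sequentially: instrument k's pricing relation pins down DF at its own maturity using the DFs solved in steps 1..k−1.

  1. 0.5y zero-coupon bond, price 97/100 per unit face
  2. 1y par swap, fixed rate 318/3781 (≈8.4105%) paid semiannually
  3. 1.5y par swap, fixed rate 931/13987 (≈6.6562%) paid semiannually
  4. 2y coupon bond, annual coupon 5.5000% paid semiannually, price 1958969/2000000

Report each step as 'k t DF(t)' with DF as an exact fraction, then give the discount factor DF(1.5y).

1 1/2 97/100
2 1 1841/2000
3 3/2 9069/10000
4 2 549/625
DF(1.5y) = 9069/10000 ≈ 0.906900

step 1 [0.5y] zero: DF = P = 97/100 ≈ 0.970000
step 2 [1y] swap r/2=159/3781: DF=(1 − 159/3781·(0.970000))/(1+159/3781) = 1841/2000 ≈ 0.920500
step 3 [1.5y] swap r/2=931/27974: DF=(1 − 931/27974·(0.970000+0.920500))/(1+931/27974) = 9069/10000 ≈ 0.906900
step 4 [2y] bond c/2=11/400: DF=(1958969/2000000 − 11/400·(0.970000+0.920500+0.906900))/(1+11/400) = 549/625 ≈ 0.878400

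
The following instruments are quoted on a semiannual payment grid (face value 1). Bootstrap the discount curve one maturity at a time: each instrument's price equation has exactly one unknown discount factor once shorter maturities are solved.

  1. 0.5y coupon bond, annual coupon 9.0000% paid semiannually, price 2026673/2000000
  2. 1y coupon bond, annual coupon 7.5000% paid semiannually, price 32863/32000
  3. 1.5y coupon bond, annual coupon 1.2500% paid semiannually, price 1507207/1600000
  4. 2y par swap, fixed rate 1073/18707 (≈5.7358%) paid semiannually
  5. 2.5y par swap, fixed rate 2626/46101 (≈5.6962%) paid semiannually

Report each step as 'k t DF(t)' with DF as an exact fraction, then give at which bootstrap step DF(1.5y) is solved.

step 1 [0.5y] bond c/2=9/200: DF=(2026673/2000000 − 9/200·(0))/(1+9/200) = 9697/10000 ≈ 0.969700
step 2 [1y] bond c/2=3/80: DF=(32863/32000 − 3/80·(0.969700))/(1+3/80) = 2387/2500 ≈ 0.954800
step 3 [1.5y] bond c/2=1/160: DF=(1507207/1600000 − 1/160·(0.969700+0.954800))/(1+1/160) = 4621/5000 ≈ 0.924200
step 4 [2y] swap r/2=1073/37414: DF=(1 − 1073/37414·(0.969700+0.954800+0.924200))/(1+1073/37414) = 8927/10000 ≈ 0.892700
step 5 [2.5y] swap r/2=1313/46101: DF=(1 − 1313/46101·(0.969700+0.954800+0.924200+0.892700))/(1+1313/46101) = 8687/10000 ≈ 0.868700

1 1/2 9697/10000
2 1 2387/2500
3 3/2 4621/5000
4 2 8927/10000
5 5/2 8687/10000
DF(1.5y) is solved at step 3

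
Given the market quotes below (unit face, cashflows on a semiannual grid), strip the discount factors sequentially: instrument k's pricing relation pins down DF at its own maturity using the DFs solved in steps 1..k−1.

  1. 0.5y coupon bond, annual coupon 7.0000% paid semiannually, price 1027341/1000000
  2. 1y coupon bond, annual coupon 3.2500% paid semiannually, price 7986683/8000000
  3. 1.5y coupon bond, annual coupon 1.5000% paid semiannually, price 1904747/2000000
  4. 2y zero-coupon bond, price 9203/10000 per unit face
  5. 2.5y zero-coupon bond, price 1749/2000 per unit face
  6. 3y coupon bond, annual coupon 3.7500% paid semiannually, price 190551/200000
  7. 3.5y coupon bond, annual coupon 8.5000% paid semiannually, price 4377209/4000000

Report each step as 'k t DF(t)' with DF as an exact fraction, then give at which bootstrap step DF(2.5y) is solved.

step 1 [0.5y] bond c/2=7/200: DF=(1027341/1000000 − 7/200·(0))/(1+7/200) = 4963/5000 ≈ 0.992600
step 2 [1y] bond c/2=13/800: DF=(7986683/8000000 − 13/800·(0.992600))/(1+13/800) = 1933/2000 ≈ 0.966500
step 3 [1.5y] bond c/2=3/400: DF=(1904747/2000000 − 3/400·(0.992600+0.966500))/(1+3/400) = 9307/10000 ≈ 0.930700
step 4 [2y] zero: DF = P = 9203/10000 ≈ 0.920300
step 5 [2.5y] zero: DF = P = 1749/2000 ≈ 0.874500
step 6 [3y] bond c/2=3/160: DF=(190551/200000 − 3/160·(0.992600+0.966500+0.930700+0.920300+0.874500))/(1+3/160) = 849/1000 ≈ 0.849000
step 7 [3.5y] bond c/2=17/400: DF=(4377209/4000000 − 17/400·(0.992600+0.966500+0.930700+0.920300+0.874500+0.849000))/(1+17/400) = 8241/10000 ≈ 0.824100

1 1/2 4963/5000
2 1 1933/2000
3 3/2 9307/10000
4 2 9203/10000
5 5/2 1749/2000
6 3 849/1000
7 7/2 8241/10000
DF(2.5y) is solved at step 5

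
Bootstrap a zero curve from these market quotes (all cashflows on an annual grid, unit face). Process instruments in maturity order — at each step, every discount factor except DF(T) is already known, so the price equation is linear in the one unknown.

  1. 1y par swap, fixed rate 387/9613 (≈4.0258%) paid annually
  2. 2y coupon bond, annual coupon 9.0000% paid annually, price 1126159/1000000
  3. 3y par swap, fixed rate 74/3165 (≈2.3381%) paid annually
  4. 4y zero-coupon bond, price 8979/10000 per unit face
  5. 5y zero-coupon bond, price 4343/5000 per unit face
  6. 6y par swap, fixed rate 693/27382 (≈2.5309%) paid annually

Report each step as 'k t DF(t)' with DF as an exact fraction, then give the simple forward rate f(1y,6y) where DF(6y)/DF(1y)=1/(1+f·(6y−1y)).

1 1 9613/10000
2 2 4769/5000
3 3 4667/5000
4 4 8979/10000
5 5 4343/5000
6 6 4307/5000
f(1y,6y) = ((9613/10000)/(4307/5000) − 1)/(5) = 999/43070 ≈ 2.3195%

step 1 [1y] swap r/1=387/9613: DF=(1 − 387/9613·(0))/(1+387/9613) = 9613/10000 ≈ 0.961300
step 2 [2y] bond c/1=9/100: DF=(1126159/1000000 − 9/100·(0.961300))/(1+9/100) = 4769/5000 ≈ 0.953800
step 3 [3y] swap r/1=74/3165: DF=(1 − 74/3165·(0.961300+0.953800))/(1+74/3165) = 4667/5000 ≈ 0.933400
step 4 [4y] zero: DF = P = 8979/10000 ≈ 0.897900
step 5 [5y] zero: DF = P = 4343/5000 ≈ 0.868600
step 6 [6y] swap r/1=693/27382: DF=(1 − 693/27382·(0.961300+0.953800+0.933400+0.897900+0.868600))/(1+693/27382) = 4307/5000 ≈ 0.861400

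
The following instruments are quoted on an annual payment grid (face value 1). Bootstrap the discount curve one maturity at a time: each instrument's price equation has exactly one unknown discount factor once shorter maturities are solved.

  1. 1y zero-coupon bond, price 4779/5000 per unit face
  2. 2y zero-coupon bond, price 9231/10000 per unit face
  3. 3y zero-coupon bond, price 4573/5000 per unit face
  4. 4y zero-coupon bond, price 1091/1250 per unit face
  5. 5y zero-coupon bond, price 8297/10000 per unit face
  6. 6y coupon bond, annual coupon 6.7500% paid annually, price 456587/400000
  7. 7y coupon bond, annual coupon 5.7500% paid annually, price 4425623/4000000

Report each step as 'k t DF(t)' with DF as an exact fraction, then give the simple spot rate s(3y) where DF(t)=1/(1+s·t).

1 1 4779/5000
2 2 9231/10000
3 3 4573/5000
4 4 1091/1250
5 5 8297/10000
6 6 157/200
7 7 7591/10000
s(3y) = (1/(4573/5000) − 1)/(3) = 427/13719 ≈ 3.1125%

step 1 [1y] zero: DF = P = 4779/5000 ≈ 0.955800
step 2 [2y] zero: DF = P = 9231/10000 ≈ 0.923100
step 3 [3y] zero: DF = P = 4573/5000 ≈ 0.914600
step 4 [4y] zero: DF = P = 1091/1250 ≈ 0.872800
step 5 [5y] zero: DF = P = 8297/10000 ≈ 0.829700
step 6 [6y] bond c/1=27/400: DF=(456587/400000 − 27/400·(0.955800+0.923100+0.914600+0.872800+0.829700))/(1+27/400) = 157/200 ≈ 0.785000
step 7 [7y] bond c/1=23/400: DF=(4425623/4000000 − 23/400·(0.955800+0.923100+0.914600+0.872800+0.829700+0.785000))/(1+23/400) = 7591/10000 ≈ 0.759100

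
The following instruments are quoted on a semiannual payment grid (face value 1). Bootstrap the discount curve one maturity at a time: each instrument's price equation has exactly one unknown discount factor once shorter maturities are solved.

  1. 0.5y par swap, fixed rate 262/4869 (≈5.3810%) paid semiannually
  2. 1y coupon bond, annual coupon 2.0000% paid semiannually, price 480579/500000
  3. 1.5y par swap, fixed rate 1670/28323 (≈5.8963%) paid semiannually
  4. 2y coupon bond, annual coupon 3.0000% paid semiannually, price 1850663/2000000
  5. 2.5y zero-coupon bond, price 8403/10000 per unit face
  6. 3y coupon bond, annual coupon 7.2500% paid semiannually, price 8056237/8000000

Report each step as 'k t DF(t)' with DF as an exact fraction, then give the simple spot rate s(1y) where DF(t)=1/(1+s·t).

1 1/2 4869/5000
2 1 471/500
3 3/2 1833/2000
4 2 4349/5000
5 5/2 8403/10000
6 3 8129/10000
s(1y) = (1/(471/500) − 1)/(1) = 29/471 ≈ 6.1571%

step 1 [0.5y] swap r/2=131/4869: DF=(1 − 131/4869·(0))/(1+131/4869) = 4869/5000 ≈ 0.973800
step 2 [1y] bond c/2=1/100: DF=(480579/500000 − 1/100·(0.973800))/(1+1/100) = 471/500 ≈ 0.942000
step 3 [1.5y] swap r/2=835/28323: DF=(1 − 835/28323·(0.973800+0.942000))/(1+835/28323) = 1833/2000 ≈ 0.916500
step 4 [2y] bond c/2=3/200: DF=(1850663/2000000 − 3/200·(0.973800+0.942000+0.916500))/(1+3/200) = 4349/5000 ≈ 0.869800
step 5 [2.5y] zero: DF = P = 8403/10000 ≈ 0.840300
step 6 [3y] bond c/2=29/800: DF=(8056237/8000000 − 29/800·(0.973800+0.942000+0.916500+0.869800+0.840300))/(1+29/800) = 8129/10000 ≈ 0.812900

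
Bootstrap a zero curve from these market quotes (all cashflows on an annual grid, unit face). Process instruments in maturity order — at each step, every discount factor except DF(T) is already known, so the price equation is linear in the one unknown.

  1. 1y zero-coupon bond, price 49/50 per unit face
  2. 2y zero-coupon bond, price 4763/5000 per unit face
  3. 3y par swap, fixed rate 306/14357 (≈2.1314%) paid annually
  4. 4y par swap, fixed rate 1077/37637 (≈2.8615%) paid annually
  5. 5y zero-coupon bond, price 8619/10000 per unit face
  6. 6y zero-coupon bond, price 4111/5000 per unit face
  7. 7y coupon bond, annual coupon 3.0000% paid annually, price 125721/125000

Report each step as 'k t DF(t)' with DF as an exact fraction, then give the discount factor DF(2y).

1 1 49/50
2 2 4763/5000
3 3 2347/2500
4 4 8923/10000
5 5 8619/10000
6 6 4111/5000
7 7 4089/5000
DF(2y) = 4763/5000 ≈ 0.952600

step 1 [1y] zero: DF = P = 49/50 ≈ 0.980000
step 2 [2y] zero: DF = P = 4763/5000 ≈ 0.952600
step 3 [3y] swap r/1=306/14357: DF=(1 − 306/14357·(0.980000+0.952600))/(1+306/14357) = 2347/2500 ≈ 0.938800
step 4 [4y] swap r/1=1077/37637: DF=(1 − 1077/37637·(0.980000+0.952600+0.938800))/(1+1077/37637) = 8923/10000 ≈ 0.892300
step 5 [5y] zero: DF = P = 8619/10000 ≈ 0.861900
step 6 [6y] zero: DF = P = 4111/5000 ≈ 0.822200
step 7 [7y] bond c/1=3/100: DF=(125721/125000 − 3/100·(0.980000+0.952600+0.938800+0.892300+0.861900+0.822200))/(1+3/100) = 4089/5000 ≈ 0.817800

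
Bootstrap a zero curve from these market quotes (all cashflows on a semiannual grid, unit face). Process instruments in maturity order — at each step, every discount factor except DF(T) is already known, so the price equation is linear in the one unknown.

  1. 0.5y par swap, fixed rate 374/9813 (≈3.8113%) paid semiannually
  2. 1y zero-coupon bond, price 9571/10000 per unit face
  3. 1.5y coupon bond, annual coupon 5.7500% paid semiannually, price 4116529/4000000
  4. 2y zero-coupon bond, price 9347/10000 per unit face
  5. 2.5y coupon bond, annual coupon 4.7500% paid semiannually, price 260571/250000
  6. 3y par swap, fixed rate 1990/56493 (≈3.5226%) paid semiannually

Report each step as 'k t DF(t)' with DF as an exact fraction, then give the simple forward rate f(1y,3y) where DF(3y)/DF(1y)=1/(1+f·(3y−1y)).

step 1 [0.5y] swap r/2=187/9813: DF=(1 − 187/9813·(0))/(1+187/9813) = 9813/10000 ≈ 0.981300
step 2 [1y] zero: DF = P = 9571/10000 ≈ 0.957100
step 3 [1.5y] bond c/2=23/800: DF=(4116529/4000000 − 23/800·(0.981300+0.957100))/(1+23/800) = 4731/5000 ≈ 0.946200
step 4 [2y] zero: DF = P = 9347/10000 ≈ 0.934700
step 5 [2.5y] bond c/2=19/800: DF=(260571/250000 − 19/800·(0.981300+0.957100+0.946200+0.934700))/(1+19/800) = 1859/2000 ≈ 0.929500
step 6 [3y] swap r/2=995/56493: DF=(1 − 995/56493·(0.981300+0.957100+0.946200+0.934700+0.929500))/(1+995/56493) = 1801/2000 ≈ 0.900500

1 1/2 9813/10000
2 1 9571/10000
3 3/2 4731/5000
4 2 9347/10000
5 5/2 1859/2000
6 3 1801/2000
f(1y,3y) = ((9571/10000)/(1801/2000) − 1)/(2) = 283/9005 ≈ 3.1427%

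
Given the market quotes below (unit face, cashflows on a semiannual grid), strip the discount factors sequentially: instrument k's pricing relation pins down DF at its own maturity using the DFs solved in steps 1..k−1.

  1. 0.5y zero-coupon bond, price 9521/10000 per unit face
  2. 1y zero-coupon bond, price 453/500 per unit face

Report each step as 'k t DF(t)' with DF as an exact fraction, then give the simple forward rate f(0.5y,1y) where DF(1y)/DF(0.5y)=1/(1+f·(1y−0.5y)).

1 1/2 9521/10000
2 1 453/500
f(0.5y,1y) = ((9521/10000)/(453/500) − 1)/(1/2) = 461/4530 ≈ 10.1766%

step 1 [0.5y] zero: DF = P = 9521/10000 ≈ 0.952100
step 2 [1y] zero: DF = P = 453/500 ≈ 0.906000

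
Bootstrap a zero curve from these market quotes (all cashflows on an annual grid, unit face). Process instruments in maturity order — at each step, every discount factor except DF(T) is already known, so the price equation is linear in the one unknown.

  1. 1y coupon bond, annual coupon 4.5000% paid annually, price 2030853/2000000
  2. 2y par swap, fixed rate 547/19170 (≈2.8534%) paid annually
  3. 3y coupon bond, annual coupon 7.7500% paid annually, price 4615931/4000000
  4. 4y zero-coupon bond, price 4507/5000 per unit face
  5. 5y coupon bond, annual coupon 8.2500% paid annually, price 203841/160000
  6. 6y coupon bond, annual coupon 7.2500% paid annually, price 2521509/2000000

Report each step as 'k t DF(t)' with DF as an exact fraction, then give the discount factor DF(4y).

step 1 [1y] bond c/1=9/200: DF=(2030853/2000000 − 9/200·(0))/(1+9/200) = 9717/10000 ≈ 0.971700
step 2 [2y] swap r/1=547/19170: DF=(1 − 547/19170·(0.971700))/(1+547/19170) = 9453/10000 ≈ 0.945300
step 3 [3y] bond c/1=31/400: DF=(4615931/4000000 − 31/400·(0.971700+0.945300))/(1+31/400) = 9331/10000 ≈ 0.933100
step 4 [4y] zero: DF = P = 4507/5000 ≈ 0.901400
step 5 [5y] bond c/1=33/400: DF=(203841/160000 − 33/400·(0.971700+0.945300+0.933100+0.901400))/(1+33/400) = 891/1000 ≈ 0.891000
step 6 [6y] bond c/1=29/400: DF=(2521509/2000000 − 29/400·(0.971700+0.945300+0.933100+0.901400+0.891000))/(1+29/400) = 8617/10000 ≈ 0.861700

1 1 9717/10000
2 2 9453/10000
3 3 9331/10000
4 4 4507/5000
5 5 891/1000
6 6 8617/10000
DF(4y) = 4507/5000 ≈ 0.901400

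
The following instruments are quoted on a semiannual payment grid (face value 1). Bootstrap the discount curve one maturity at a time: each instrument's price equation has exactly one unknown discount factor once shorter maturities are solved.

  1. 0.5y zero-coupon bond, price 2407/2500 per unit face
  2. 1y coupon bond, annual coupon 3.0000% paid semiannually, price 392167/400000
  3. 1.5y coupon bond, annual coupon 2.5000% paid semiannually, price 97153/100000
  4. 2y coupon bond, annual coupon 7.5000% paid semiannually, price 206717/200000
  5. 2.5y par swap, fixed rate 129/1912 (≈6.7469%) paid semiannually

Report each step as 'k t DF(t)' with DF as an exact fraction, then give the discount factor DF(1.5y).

1 1/2 2407/2500
2 1 9517/10000
3 3/2 9359/10000
4 2 2233/2500
5 5/2 2113/2500
DF(1.5y) = 9359/10000 ≈ 0.935900

step 1 [0.5y] zero: DF = P = 2407/2500 ≈ 0.962800
step 2 [1y] bond c/2=3/200: DF=(392167/400000 − 3/200·(0.962800))/(1+3/200) = 9517/10000 ≈ 0.951700
step 3 [1.5y] bond c/2=1/80: DF=(97153/100000 − 1/80·(0.962800+0.951700))/(1+1/80) = 9359/10000 ≈ 0.935900
step 4 [2y] bond c/2=3/80: DF=(206717/200000 − 3/80·(0.962800+0.951700+0.935900))/(1+3/80) = 2233/2500 ≈ 0.893200
step 5 [2.5y] swap r/2=129/3824: DF=(1 − 129/3824·(0.962800+0.951700+0.935900+0.893200))/(1+129/3824) = 2113/2500 ≈ 0.845200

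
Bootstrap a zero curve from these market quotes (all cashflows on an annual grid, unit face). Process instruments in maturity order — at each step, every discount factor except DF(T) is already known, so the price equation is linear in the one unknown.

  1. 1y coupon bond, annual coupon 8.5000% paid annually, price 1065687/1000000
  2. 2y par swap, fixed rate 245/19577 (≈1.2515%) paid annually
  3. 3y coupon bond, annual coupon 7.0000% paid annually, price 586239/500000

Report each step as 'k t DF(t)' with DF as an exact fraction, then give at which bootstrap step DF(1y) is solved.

1 1 4911/5000
2 2 1951/2000
3 3 9677/10000
DF(1y) is solved at step 1

step 1 [1y] bond c/1=17/200: DF=(1065687/1000000 − 17/200·(0))/(1+17/200) = 4911/5000 ≈ 0.982200
step 2 [2y] swap r/1=245/19577: DF=(1 − 245/19577·(0.982200))/(1+245/19577) = 1951/2000 ≈ 0.975500
step 3 [3y] bond c/1=7/100: DF=(586239/500000 − 7/100·(0.982200+0.975500))/(1+7/100) = 9677/10000 ≈ 0.967700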